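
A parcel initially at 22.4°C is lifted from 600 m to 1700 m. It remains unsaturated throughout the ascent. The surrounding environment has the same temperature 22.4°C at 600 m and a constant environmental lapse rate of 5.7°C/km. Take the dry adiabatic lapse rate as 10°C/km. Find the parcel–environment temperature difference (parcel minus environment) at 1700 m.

Parcel:
  600 → 1700 m (dry, 10°C/km): ΔT = -10 × 1.1 = -11°C → T = 11.4°C
Environment:
  600 → 1700 m (environment, 5.7°C/km): ΔT = -5.7 × 1.1 = -6.27°C → T = 16.13°C
T_parcel − T_env = 11.4 − 16.13 = -4.73°C

-4.73°C (parcel cooler than environment)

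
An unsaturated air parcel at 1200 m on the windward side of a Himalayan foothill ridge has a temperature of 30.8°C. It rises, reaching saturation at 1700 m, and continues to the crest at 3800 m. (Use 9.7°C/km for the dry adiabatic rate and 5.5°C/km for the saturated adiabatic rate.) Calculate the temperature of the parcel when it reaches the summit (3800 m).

14.4°C

From 1200 m to 1700 m (dry): cools by 9.7 × 0.5 = 4.85°C, giving 25.95°C.
From 1700 m to 3800 m (saturated): cools by 5.5 × 2.1 = 11.55°C, giving 14.4°C.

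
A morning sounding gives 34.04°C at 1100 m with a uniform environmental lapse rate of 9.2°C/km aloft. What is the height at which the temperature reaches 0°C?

Height above start = (34.04 − 0) / 9.2 = 3.7 km
Altitude = 1100 m + 3700 m = 4800 m

4800 m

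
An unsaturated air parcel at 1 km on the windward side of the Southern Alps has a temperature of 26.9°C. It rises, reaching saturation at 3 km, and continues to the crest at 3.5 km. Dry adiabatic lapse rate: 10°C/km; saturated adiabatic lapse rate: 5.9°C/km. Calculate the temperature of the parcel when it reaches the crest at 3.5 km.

From 1000 m to 3000 m (dry): cools by 10 × 2 = 20°C, giving 6.9°C.
From 3000 m to 3500 m (saturated): cools by 5.9 × 0.5 = 2.95°C, giving 3.95°C.

3.95°C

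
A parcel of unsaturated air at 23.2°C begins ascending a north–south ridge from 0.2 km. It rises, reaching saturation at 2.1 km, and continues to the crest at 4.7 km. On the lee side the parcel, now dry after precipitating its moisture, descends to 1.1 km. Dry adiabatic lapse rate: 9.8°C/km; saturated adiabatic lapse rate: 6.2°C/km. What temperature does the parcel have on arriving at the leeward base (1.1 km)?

23.74°C

200–2100 m, dry: Δz = 1.9 km ⇒ ΔT = -18.62°C; T = 4.58°C
2100–4700 m, saturated: Δz = 2.6 km ⇒ ΔT = -16.12°C; T = -11.54°C
4700–1100 m, dry descent: Δz = 3.6 km ⇒ ΔT = +35.28°C; T = 23.74°C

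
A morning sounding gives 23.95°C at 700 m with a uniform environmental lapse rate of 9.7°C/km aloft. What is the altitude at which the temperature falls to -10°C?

Height above start = (23.95 − (-10)) / 9.7 = 3.5 km
Altitude = 700 m + 3500 m = 4200 m

4200 m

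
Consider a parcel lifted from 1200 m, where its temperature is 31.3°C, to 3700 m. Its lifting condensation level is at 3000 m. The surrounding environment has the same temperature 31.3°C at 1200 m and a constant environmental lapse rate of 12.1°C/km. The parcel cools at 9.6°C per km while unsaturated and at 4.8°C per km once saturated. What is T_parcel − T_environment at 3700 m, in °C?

+9.61°C (parcel warmer than environment)

Parcel:
  1200 → 3000 m (dry, 9.6°C/km): ΔT = -9.6 × 1.8 = -17.28°C → T = 14.02°C
  3000 → 3700 m (saturated, 4.8°C/km): ΔT = -4.8 × 0.7 = -3.36°C → T = 10.66°C
Environment:
  1200 → 3700 m (environment, 12.1°C/km): ΔT = -12.1 × 2.5 = -30.25°C → T = 1.05°C
T_parcel − T_env = 10.66 − 1.05 = +9.61°C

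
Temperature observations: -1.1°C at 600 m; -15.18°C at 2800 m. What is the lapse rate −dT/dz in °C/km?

6.4°C/km

Γ = −ΔT/Δz = (-1.1 − (-15.18)) / (2800 − 600) m
  = 14.08°C / 2.2 km = 6.4°C/km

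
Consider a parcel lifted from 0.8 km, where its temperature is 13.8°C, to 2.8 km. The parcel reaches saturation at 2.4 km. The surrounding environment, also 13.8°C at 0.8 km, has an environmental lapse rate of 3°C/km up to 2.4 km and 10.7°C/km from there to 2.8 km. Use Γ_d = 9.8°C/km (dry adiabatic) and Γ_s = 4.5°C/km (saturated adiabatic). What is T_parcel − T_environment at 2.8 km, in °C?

Parcel:
  800–2400 m, dry: Δz = 1.6 km ⇒ ΔT = -15.68°C; T = -1.88°C
  2400–2800 m, saturated: Δz = 0.4 km ⇒ ΔT = -1.8°C; T = -3.68°C
Environment:
  800–2400 m, environment, lower layer: Δz = 1.6 km ⇒ ΔT = -4.8°C; T = 9°C
  2400–2800 m, environment, upper layer: Δz = 0.4 km ⇒ ΔT = -4.28°C; T = 4.72°C
T_parcel − T_env = -3.68 − 4.72 = -8.4°C

-8.4°C (parcel cooler than environment)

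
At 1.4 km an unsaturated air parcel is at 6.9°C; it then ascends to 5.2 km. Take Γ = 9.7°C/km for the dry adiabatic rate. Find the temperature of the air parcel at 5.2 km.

-29.96°C

1400–5200 m, dry adiabatic: Δz = 3.8 km ⇒ ΔT = -36.86°C; T = -29.96°C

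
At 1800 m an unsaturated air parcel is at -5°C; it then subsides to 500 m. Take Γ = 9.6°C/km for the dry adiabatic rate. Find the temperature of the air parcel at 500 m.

1800–500 m, dry adiabatic: Δz = 1.3 km ⇒ ΔT = +12.48°C; T = 7.48°C

7.48°C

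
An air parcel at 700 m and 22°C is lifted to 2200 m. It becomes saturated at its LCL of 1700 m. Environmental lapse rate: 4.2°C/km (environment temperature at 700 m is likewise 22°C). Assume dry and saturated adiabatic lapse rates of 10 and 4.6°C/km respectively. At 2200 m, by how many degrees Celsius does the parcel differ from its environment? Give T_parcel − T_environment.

-6°C (parcel cooler than environment)

Parcel:
  Dry to 1700 m: -10 × 1 km = -10°C, so T = 12°C.
  Saturated to 2200 m: -4.6 × 0.5 km = -2.3°C, so T = 9.7°C.
Environment:
  Environment to 2200 m: -4.2 × 1.5 km = -6.3°C, so T = 15.7°C.
T_parcel − T_env = 9.7 − 15.7 = -6°C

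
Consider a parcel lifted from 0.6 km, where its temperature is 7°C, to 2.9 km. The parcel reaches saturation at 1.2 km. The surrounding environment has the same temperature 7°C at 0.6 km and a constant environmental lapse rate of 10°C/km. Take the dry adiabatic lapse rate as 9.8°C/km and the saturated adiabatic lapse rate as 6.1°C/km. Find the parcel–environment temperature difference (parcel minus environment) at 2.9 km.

Parcel:
  600 → 1200 m (dry, 9.8°C/km): ΔT = -9.8 × 0.6 = -5.88°C → T = 1.12°C
  1200 → 2900 m (saturated, 6.1°C/km): ΔT = -6.1 × 1.7 = -10.37°C → T = -9.25°C
Environment:
  600 → 2900 m (environment, 10°C/km): ΔT = -10 × 2.3 = -23°C → T = -16°C
T_parcel − T_env = -9.25 − (-16) = +6.75°C

+6.75°C (parcel warmer than environment)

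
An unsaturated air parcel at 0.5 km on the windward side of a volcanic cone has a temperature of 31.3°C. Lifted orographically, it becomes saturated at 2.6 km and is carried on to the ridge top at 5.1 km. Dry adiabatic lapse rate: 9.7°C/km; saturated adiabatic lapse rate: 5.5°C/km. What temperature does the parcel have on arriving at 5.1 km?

-2.82°C

500 → 2600 m (dry, 9.7°C/km): ΔT = -9.7 × 2.1 = -20.37°C → T = 10.93°C
2600 → 5100 m (saturated, 5.5°C/km): ΔT = -5.5 × 2.5 = -13.75°C → T = -2.82°C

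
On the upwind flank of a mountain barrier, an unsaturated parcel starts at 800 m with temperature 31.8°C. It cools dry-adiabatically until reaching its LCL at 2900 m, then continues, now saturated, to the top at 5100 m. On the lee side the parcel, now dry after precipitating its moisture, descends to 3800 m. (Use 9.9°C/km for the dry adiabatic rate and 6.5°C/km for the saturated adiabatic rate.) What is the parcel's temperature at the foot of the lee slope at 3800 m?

9.58°C

Dry to 2900 m: -9.9 × 2.1 km = -20.79°C, so T = 11.01°C.
Saturated to 5100 m: -6.5 × 2.2 km = -14.3°C, so T = -3.29°C.
Dry descent to 3800 m: +9.9 × 1.3 km = +12.87°C, so T = 9.58°C.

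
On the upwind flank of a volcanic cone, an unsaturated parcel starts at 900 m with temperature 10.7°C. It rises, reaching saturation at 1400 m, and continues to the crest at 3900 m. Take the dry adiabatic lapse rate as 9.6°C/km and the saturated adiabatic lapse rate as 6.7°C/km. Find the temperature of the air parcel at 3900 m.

-10.85°C

From 900 m to 1400 m (dry): cools by 9.6 × 0.5 = 4.8°C, giving 5.9°C.
From 1400 m to 3900 m (saturated): cools by 6.7 × 2.5 = 16.75°C, giving -10.85°C.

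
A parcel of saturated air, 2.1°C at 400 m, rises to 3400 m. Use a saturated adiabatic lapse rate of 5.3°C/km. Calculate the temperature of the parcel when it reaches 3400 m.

From 400 m to 3400 m (saturated adiabatic): cools by 5.3 × 3 = 15.9°C, giving -13.8°C.

-13.8°C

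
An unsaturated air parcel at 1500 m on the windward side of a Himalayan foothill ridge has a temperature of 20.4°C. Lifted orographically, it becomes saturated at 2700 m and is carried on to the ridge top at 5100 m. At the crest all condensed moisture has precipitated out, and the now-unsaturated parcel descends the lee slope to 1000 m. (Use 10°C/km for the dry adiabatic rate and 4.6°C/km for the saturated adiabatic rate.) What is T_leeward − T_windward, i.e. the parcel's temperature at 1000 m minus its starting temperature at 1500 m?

+17.96°C

Dry to 2700 m: -10 × 1.2 km = -12°C, so T = 8.4°C.
Saturated to 5100 m: -4.6 × 2.4 km = -11.04°C, so T = -2.64°C.
Dry descent to 1000 m: +10 × 4.1 km = +41°C, so T = 38.36°C.
Net change vs windward start: 38.36 − 20.4 = +17.96°C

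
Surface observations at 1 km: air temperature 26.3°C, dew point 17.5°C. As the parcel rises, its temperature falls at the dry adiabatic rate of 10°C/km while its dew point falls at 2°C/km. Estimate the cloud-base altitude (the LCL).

T and T_d converge at 10 − 2 = 8°C per km
Height above start = (26.3 − 17.5) / 8 = 1.1 km
LCL altitude = 1000 m + 1100 m = 2100 m

2.1 km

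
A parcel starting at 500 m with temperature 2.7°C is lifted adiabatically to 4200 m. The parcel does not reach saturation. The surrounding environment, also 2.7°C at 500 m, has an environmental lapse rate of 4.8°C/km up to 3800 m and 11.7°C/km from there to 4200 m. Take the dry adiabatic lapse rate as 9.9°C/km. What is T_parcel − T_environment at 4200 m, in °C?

-16.11°C (parcel cooler than environment)

Parcel:
  Dry to 4200 m: -9.9 × 3.7 km = -36.63°C, so T = -33.93°C.
Environment:
  Environment, lower layer to 3800 m: -4.8 × 3.3 km = -15.84°C, so T = -13.14°C.
  Environment, upper layer to 4200 m: -11.7 × 0.4 km = -4.68°C, so T = -17.82°C.
T_parcel − T_env = -33.93 − (-17.82) = -16.11°C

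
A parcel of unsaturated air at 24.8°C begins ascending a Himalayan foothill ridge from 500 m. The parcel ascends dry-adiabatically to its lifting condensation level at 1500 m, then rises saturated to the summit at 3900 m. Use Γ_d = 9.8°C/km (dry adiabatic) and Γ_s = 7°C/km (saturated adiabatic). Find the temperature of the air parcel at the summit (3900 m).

500 → 1500 m (dry, 9.8°C/km): ΔT = -9.8 × 1 = -9.8°C → T = 15°C
1500 → 3900 m (saturated, 7°C/km): ΔT = -7 × 2.4 = -16.8°C → T = -1.8°C

-1.8°C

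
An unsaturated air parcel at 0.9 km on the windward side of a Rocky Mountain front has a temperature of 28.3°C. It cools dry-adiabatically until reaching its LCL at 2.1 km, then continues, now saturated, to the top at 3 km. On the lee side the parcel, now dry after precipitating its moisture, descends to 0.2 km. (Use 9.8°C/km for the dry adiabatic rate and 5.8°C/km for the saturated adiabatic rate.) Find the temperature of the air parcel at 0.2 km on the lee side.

38.76°C

Dry to 2100 m: -9.8 × 1.2 km = -11.76°C, so T = 16.54°C.
Saturated to 3000 m: -5.8 × 0.9 km = -5.22°C, so T = 11.32°C.
Dry descent to 200 m: +9.8 × 2.8 km = +27.44°C, so T = 38.76°C.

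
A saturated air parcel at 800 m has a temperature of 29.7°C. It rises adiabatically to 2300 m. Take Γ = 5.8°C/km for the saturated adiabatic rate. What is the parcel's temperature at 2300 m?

21°C

Saturated adiabatic to 2300 m: -5.8 × 1.5 km = -8.7°C, so T = 21°C.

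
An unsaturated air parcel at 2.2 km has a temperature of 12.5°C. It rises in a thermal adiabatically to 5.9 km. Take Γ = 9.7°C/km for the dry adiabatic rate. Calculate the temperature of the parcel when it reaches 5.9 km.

-23.39°C

2200 → 5900 m (dry adiabatic, 9.7°C/km): ΔT = -9.7 × 3.7 = -35.89°C → T = -23.39°C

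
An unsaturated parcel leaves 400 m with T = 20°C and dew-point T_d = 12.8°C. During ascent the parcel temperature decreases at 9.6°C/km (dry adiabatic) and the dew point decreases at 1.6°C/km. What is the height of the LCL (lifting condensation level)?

1300 m

T and T_d converge at 9.6 − 1.6 = 8°C per km
Height above start = (20 − 12.8) / 8 = 0.9 km
LCL altitude = 400 m + 900 m = 1300 m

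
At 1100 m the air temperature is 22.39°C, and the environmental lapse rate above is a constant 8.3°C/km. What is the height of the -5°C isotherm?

4400 m

Height above start = (22.39 − (-5)) / 8.3 = 3.3 km
Altitude = 1100 m + 3300 m = 4400 m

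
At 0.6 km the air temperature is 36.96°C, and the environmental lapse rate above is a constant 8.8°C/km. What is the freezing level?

4.8 km

Height above start = (36.96 − 0) / 8.8 = 4.2 km
Altitude = 600 m + 4200 m = 4800 m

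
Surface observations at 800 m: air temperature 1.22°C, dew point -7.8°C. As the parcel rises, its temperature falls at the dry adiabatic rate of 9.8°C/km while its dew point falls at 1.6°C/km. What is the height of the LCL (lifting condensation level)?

T and T_d converge at 9.8 − 1.6 = 8.2°C per km
Height above start = (1.22 − (-7.8)) / 8.2 = 1.1 km
LCL altitude = 800 m + 1100 m = 1900 m

1900 m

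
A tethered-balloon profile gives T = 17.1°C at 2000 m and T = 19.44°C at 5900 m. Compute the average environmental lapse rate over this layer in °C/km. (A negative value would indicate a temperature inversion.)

Γ = −ΔT/Δz = (17.1 − 19.44) / (5900 − 2000) m
  = -2.34°C / 3.9 km = -0.6°C/km

-0.6°C/km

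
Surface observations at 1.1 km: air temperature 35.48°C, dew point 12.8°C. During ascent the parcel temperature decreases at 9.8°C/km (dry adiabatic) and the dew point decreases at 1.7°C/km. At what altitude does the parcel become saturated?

3.9 km

T and T_d converge at 9.8 − 1.7 = 8.1°C per km
Height above start = (35.48 − 12.8) / 8.1 = 2.8 km
LCL altitude = 1100 m + 2800 m = 3900 m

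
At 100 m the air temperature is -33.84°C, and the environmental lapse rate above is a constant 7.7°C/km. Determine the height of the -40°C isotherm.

900 m

Height above start = (-33.84 − (-40)) / 7.7 = 0.8 km
Altitude = 100 m + 800 m = 900 m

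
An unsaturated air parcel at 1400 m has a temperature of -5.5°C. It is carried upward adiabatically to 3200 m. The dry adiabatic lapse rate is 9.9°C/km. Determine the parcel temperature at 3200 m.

1400–3200 m, dry adiabatic: Δz = 1.8 km ⇒ ΔT = -17.82°C; T = -23.32°C

-23.32°C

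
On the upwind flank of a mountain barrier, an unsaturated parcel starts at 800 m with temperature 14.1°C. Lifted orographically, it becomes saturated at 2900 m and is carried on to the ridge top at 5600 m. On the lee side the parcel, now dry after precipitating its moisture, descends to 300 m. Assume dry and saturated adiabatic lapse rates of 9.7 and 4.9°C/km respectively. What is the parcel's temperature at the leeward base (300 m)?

31.91°C

800–2900 m, dry: Δz = 2.1 km ⇒ ΔT = -20.37°C; T = -6.27°C
2900–5600 m, saturated: Δz = 2.7 km ⇒ ΔT = -13.23°C; T = -19.5°C
5600–300 m, dry descent: Δz = 5.3 km ⇒ ΔT = +51.41°C; T = 31.91°C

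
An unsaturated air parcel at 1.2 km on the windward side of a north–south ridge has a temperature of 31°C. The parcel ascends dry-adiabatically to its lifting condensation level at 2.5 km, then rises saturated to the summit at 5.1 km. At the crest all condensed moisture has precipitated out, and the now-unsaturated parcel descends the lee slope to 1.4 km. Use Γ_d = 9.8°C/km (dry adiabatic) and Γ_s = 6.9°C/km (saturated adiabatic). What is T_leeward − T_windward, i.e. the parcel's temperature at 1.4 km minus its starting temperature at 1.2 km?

1200 → 2500 m (dry, 9.8°C/km): ΔT = -9.8 × 1.3 = -12.74°C → T = 18.26°C
2500 → 5100 m (saturated, 6.9°C/km): ΔT = -6.9 × 2.6 = -17.94°C → T = 0.32°C
5100 → 1400 m (dry descent, 9.8°C/km): ΔT = +9.8 × 3.7 = +36.26°C → T = 36.58°C
Net change vs windward start: 36.58 − 31 = +5.58°C

+5.58°C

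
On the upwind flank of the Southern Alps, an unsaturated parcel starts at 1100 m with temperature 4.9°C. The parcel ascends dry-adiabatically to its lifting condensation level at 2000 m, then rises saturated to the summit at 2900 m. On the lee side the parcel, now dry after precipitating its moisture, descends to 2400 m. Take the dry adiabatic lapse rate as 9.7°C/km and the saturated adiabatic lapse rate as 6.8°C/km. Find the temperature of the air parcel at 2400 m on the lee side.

-5.1°C

Dry to 2000 m: -9.7 × 0.9 km = -8.73°C, so T = -3.83°C.
Saturated to 2900 m: -6.8 × 0.9 km = -6.12°C, so T = -9.95°C.
Dry descent to 2400 m: +9.7 × 0.5 km = +4.85°C, so T = -5.1°C.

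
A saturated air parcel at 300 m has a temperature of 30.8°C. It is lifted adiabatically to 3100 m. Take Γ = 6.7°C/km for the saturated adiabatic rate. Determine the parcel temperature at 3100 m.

300 → 3100 m (saturated adiabatic, 6.7°C/km): ΔT = -6.7 × 2.8 = -18.76°C → T = 12.04°C

12.04°C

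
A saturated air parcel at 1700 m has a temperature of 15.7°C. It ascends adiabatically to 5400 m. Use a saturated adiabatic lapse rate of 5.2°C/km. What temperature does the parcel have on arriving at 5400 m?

-3.54°C

From 1700 m to 5400 m (saturated adiabatic): cools by 5.2 × 3.7 = 19.24°C, giving -3.54°C.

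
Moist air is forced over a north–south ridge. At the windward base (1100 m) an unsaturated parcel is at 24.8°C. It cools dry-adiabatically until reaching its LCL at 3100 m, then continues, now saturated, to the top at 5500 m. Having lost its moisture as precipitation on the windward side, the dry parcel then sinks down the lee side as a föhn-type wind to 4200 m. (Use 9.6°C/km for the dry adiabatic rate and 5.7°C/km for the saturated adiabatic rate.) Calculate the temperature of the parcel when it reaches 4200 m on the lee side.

4.4°C

Dry to 3100 m: -9.6 × 2 km = -19.2°C, so T = 5.6°C.
Saturated to 5500 m: -5.7 × 2.4 km = -13.68°C, so T = -8.08°C.
Dry descent to 4200 m: +9.6 × 1.3 km = +12.48°C, so T = 4.4°C.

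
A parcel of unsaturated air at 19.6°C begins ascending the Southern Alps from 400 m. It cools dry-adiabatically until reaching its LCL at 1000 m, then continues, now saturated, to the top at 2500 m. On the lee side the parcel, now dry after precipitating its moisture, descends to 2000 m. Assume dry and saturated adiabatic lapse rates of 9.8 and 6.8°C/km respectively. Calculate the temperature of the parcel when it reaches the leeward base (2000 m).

400–1000 m, dry: Δz = 0.6 km ⇒ ΔT = -5.88°C; T = 13.72°C
1000–2500 m, saturated: Δz = 1.5 km ⇒ ΔT = -10.2°C; T = 3.52°C
2500–2000 m, dry descent: Δz = 0.5 km ⇒ ΔT = +4.9°C; T = 8.42°C

8.42°C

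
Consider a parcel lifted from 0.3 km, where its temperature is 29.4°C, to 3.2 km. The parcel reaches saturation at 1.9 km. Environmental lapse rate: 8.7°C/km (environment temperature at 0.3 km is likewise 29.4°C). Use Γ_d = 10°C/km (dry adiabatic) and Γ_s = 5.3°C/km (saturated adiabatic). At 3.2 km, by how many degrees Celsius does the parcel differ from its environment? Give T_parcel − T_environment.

+2.34°C (parcel warmer than environment)

Parcel:
  300 → 1900 m (dry, 10°C/km): ΔT = -10 × 1.6 = -16°C → T = 13.4°C
  1900 → 3200 m (saturated, 5.3°C/km): ΔT = -5.3 × 1.3 = -6.89°C → T = 6.51°C
Environment:
  300 → 3200 m (environment, 8.7°C/km): ΔT = -8.7 × 2.9 = -25.23°C → T = 4.17°C
T_parcel − T_env = 6.51 − 4.17 = +2.34°C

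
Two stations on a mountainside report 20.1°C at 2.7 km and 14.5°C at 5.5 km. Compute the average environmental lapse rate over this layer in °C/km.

Γ = −ΔT/Δz = (20.1 − 14.5) / (5500 − 2700) m
  = 5.6°C / 2.8 km = 2°C/km

2°C/km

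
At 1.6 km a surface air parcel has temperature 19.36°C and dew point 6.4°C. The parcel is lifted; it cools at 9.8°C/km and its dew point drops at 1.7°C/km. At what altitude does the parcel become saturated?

T and T_d converge at 9.8 − 1.7 = 8.1°C per km
Height above start = (19.36 − 6.4) / 8.1 = 1.6 km
LCL altitude = 1600 m + 1600 m = 3200 m

3.2 km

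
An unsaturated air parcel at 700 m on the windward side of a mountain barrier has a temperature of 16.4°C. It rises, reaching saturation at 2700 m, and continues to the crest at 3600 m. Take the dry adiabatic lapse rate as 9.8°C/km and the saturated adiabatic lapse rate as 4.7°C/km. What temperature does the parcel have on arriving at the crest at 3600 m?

Dry to 2700 m: -9.8 × 2 km = -19.6°C, so T = -3.2°C.
Saturated to 3600 m: -4.7 × 0.9 km = -4.23°C, so T = -7.43°C.

-7.43°C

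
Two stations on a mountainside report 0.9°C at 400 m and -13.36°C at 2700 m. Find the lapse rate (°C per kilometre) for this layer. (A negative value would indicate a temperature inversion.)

6.2°C/km

Γ = −ΔT/Δz = (0.9 − (-13.36)) / (2700 − 400) m
  = 14.26°C / 2.3 km = 6.2°C/km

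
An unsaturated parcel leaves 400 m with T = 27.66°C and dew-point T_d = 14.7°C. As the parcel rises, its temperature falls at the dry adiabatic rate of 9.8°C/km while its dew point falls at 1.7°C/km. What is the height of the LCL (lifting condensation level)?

T and T_d converge at 9.8 − 1.7 = 8.1°C per km
Height above start = (27.66 − 14.7) / 8.1 = 1.6 km
LCL altitude = 400 m + 1600 m = 2000 m

2000 m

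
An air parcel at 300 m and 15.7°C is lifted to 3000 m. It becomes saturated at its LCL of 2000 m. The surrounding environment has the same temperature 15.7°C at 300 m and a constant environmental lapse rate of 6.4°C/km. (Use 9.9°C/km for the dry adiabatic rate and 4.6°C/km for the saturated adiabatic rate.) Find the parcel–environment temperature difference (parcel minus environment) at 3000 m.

-4.15°C (parcel cooler than environment)

Parcel:
  From 300 m to 2000 m (dry): cools by 9.9 × 1.7 = 16.83°C, giving -1.13°C.
  From 2000 m to 3000 m (saturated): cools by 4.6 × 1 = 4.6°C, giving -5.73°C.
Environment:
  From 300 m to 3000 m (environment): cools by 6.4 × 2.7 = 17.28°C, giving -1.58°C.
T_parcel − T_env = -5.73 − (-1.58) = -4.15°C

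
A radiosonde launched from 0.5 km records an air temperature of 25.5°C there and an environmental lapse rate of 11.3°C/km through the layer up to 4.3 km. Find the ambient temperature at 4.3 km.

500 → 4300 m (environmental, 11.3°C/km): ΔT = -11.3 × 3.8 = -42.94°C → T = -17.44°C

-17.44°C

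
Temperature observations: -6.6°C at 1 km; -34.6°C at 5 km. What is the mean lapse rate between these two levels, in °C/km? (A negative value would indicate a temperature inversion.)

Γ = −ΔT/Δz = (-6.6 − (-34.6)) / (5000 − 1000) m
  = 28°C / 4 km = 7°C/km

7°C/km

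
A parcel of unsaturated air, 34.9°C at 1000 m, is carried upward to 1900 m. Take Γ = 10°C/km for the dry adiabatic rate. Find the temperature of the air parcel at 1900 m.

25.9°C

From 1000 m to 1900 m (dry adiabatic): cools by 10 × 0.9 = 9°C, giving 25.9°C.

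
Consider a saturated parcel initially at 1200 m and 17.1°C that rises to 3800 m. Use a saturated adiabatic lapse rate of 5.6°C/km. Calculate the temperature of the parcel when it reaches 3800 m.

2.54°C

1200 → 3800 m (saturated adiabatic, 5.6°C/km): ΔT = -5.6 × 2.6 = -14.56°C → T = 2.54°C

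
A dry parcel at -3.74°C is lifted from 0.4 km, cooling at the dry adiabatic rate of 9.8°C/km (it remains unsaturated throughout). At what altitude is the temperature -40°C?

4.1 km

Height above start = (-3.74 − (-40)) / 9.8 = 3.7 km
Altitude = 400 m + 3700 m = 4100 m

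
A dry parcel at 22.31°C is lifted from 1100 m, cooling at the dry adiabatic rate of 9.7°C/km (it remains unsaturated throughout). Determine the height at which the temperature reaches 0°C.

Height above start = (22.31 − 0) / 9.7 = 2.3 km
Altitude = 1100 m + 2300 m = 3400 m

3400 m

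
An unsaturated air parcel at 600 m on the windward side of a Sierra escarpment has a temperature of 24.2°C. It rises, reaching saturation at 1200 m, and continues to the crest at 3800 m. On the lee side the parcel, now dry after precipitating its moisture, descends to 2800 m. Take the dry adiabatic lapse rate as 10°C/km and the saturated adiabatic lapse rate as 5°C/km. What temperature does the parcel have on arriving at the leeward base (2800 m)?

600–1200 m, dry: Δz = 0.6 km ⇒ ΔT = -6°C; T = 18.2°C
1200–3800 m, saturated: Δz = 2.6 km ⇒ ΔT = -13°C; T = 5.2°C
3800–2800 m, dry descent: Δz = 1 km ⇒ ΔT = +10°C; T = 15.2°C

15.2°C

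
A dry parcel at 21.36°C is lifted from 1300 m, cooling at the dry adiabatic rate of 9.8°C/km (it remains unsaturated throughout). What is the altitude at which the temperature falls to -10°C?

4500 m

Height above start = (21.36 − (-10)) / 9.8 = 3.2 km
Altitude = 1300 m + 3200 m = 4500 m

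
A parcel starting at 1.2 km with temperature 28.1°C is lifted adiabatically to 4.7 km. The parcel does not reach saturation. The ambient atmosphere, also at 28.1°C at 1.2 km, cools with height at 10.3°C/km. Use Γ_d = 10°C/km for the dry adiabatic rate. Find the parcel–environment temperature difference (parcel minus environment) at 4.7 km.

Parcel:
  1200 → 4700 m (dry, 10°C/km): ΔT = -10 × 3.5 = -35°C → T = -6.9°C
Environment:
  1200 → 4700 m (environment, 10.3°C/km): ΔT = -10.3 × 3.5 = -36.05°C → T = -7.95°C
T_parcel − T_env = -6.9 − (-7.95) = +1.05°C

+1.05°C (parcel warmer than environment)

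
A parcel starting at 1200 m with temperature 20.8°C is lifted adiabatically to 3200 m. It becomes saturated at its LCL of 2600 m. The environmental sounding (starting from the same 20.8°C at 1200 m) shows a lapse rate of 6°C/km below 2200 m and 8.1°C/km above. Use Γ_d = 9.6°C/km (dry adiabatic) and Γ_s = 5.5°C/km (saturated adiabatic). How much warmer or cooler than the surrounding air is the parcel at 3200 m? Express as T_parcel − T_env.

Parcel:
  From 1200 m to 2600 m (dry): cools by 9.6 × 1.4 = 13.44°C, giving 7.36°C.
  From 2600 m to 3200 m (saturated): cools by 5.5 × 0.6 = 3.3°C, giving 4.06°C.
Environment:
  From 1200 m to 2200 m (environment, lower layer): cools by 6 × 1 = 6°C, giving 14.8°C.
  From 2200 m to 3200 m (environment, upper layer): cools by 8.1 × 1 = 8.1°C, giving 6.7°C.
T_parcel − T_env = 4.06 − 6.7 = -2.64°C

-2.64°C (parcel cooler than environment)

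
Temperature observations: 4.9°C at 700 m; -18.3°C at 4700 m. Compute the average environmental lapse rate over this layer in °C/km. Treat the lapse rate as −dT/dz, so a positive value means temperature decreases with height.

Γ = −ΔT/Δz = (4.9 − (-18.3)) / (4700 − 700) m
  = 23.2°C / 4 km = 5.8°C/km

5.8°C/km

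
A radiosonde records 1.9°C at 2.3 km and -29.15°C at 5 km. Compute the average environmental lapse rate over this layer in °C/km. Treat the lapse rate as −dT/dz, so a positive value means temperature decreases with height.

11.5°C/km

Γ = −ΔT/Δz = (1.9 − (-29.15)) / (5000 − 2300) m
  = 31.05°C / 2.7 km = 11.5°C/km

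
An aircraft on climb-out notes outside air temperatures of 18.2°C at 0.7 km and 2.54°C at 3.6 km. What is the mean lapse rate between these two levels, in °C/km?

5.4°C/km

Γ = −ΔT/Δz = (18.2 − 2.54) / (3600 − 700) m
  = 15.66°C / 2.9 km = 5.4°C/km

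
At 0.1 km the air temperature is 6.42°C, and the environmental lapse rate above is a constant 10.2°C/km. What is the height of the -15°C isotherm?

2.2 km

Height above start = (6.42 − (-15)) / 10.2 = 2.1 km
Altitude = 100 m + 2100 m = 2200 m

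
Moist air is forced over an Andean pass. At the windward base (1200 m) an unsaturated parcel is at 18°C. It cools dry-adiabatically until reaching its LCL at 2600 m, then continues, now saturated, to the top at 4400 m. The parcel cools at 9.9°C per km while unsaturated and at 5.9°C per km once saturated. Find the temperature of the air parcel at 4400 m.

-6.48°C

Dry to 2600 m: -9.9 × 1.4 km = -13.86°C, so T = 4.14°C.
Saturated to 4400 m: -5.9 × 1.8 km = -10.62°C, so T = -6.48°C.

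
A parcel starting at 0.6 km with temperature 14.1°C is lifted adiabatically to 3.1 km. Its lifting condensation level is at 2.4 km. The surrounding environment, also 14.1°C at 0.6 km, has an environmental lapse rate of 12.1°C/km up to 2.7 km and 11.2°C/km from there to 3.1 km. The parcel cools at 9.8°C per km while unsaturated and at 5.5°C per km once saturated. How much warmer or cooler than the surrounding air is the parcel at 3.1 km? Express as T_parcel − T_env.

+8.4°C (parcel warmer than environment)

Parcel:
  Dry to 2400 m: -9.8 × 1.8 km = -17.64°C, so T = -3.54°C.
  Saturated to 3100 m: -5.5 × 0.7 km = -3.85°C, so T = -7.39°C.
Environment:
  Environment, lower layer to 2700 m: -12.1 × 2.1 km = -25.41°C, so T = -11.31°C.
  Environment, upper layer to 3100 m: -11.2 × 0.4 km = -4.48°C, so T = -15.79°C.
T_parcel − T_env = -7.39 − (-15.79) = +8.4°C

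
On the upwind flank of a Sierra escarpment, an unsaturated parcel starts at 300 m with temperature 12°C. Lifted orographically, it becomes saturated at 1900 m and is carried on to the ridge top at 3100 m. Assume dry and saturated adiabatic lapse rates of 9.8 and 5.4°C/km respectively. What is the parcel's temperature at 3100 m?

-10.16°C

300–1900 m, dry: Δz = 1.6 km ⇒ ΔT = -15.68°C; T = -3.68°C
1900–3100 m, saturated: Δz = 1.2 km ⇒ ΔT = -6.48°C; T = -10.16°C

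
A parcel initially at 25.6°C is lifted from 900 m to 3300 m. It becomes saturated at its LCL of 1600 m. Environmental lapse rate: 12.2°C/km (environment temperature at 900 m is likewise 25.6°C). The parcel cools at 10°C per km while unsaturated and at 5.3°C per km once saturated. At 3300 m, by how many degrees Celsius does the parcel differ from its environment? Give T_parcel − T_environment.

Parcel:
  From 900 m to 1600 m (dry): cools by 10 × 0.7 = 7°C, giving 18.6°C.
  From 1600 m to 3300 m (saturated): cools by 5.3 × 1.7 = 9.01°C, giving 9.59°C.
Environment:
  From 900 m to 3300 m (environment): cools by 12.2 × 2.4 = 29.28°C, giving -3.68°C.
T_parcel − T_env = 9.59 − (-3.68) = +13.27°C

+13.27°C (parcel warmer than environment)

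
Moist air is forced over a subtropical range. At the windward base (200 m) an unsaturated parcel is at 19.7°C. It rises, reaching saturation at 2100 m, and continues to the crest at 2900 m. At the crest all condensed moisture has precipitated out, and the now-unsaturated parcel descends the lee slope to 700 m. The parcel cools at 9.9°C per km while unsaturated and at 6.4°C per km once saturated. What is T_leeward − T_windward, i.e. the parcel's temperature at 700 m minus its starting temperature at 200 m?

Dry to 2100 m: -9.9 × 1.9 km = -18.81°C, so T = 0.89°C.
Saturated to 2900 m: -6.4 × 0.8 km = -5.12°C, so T = -4.23°C.
Dry descent to 700 m: +9.9 × 2.2 km = +21.78°C, so T = 17.55°C.
Net change vs windward start: 17.55 − 19.7 = -2.15°C

-2.15°C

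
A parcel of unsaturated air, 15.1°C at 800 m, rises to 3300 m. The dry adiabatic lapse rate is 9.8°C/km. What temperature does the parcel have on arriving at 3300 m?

Dry adiabatic to 3300 m: -9.8 × 2.5 km = -24.5°C, so T = -9.4°C.

-9.4°C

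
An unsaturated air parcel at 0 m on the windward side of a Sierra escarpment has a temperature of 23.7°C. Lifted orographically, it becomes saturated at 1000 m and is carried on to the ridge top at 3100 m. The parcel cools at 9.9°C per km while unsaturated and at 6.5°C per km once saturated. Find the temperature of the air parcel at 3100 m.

0.15°C

Dry to 1000 m: -9.9 × 1 km = -9.9°C, so T = 13.8°C.
Saturated to 3100 m: -6.5 × 2.1 km = -13.65°C, so T = 0.15°C.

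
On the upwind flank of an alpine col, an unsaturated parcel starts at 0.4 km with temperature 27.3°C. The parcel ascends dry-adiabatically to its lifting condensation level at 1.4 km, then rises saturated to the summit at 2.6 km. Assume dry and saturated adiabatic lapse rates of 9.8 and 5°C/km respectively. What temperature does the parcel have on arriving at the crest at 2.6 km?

11.5°C

Dry to 1400 m: -9.8 × 1 km = -9.8°C, so T = 17.5°C.
Saturated to 2600 m: -5 × 1.2 km = -6°C, so T = 11.5°C.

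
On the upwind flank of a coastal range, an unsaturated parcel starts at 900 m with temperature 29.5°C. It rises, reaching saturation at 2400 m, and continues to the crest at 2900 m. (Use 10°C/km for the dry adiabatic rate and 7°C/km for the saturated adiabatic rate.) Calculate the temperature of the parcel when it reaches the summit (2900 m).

11°C

900–2400 m, dry: Δz = 1.5 km ⇒ ΔT = -15°C; T = 14.5°C
2400–2900 m, saturated: Δz = 0.5 km ⇒ ΔT = -3.5°C; T = 11°C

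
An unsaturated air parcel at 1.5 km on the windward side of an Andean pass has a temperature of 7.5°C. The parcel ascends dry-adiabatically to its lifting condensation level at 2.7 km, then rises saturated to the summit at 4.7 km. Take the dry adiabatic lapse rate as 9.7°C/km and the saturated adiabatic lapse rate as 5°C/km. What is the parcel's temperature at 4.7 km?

1500 → 2700 m (dry, 9.7°C/km): ΔT = -9.7 × 1.2 = -11.64°C → T = -4.14°C
2700 → 4700 m (saturated, 5°C/km): ΔT = -5 × 2 = -10°C → T = -14.14°C

-14.14°C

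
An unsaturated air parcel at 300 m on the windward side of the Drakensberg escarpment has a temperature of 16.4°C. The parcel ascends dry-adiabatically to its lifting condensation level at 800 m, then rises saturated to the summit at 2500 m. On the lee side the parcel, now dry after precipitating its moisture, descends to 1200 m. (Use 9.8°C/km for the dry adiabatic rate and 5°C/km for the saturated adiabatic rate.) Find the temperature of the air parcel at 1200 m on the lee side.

15.74°C

300–800 m, dry: Δz = 0.5 km ⇒ ΔT = -4.9°C; T = 11.5°C
800–2500 m, saturated: Δz = 1.7 km ⇒ ΔT = -8.5°C; T = 3°C
2500–1200 m, dry descent: Δz = 1.3 km ⇒ ΔT = +12.74°C; T = 15.74°C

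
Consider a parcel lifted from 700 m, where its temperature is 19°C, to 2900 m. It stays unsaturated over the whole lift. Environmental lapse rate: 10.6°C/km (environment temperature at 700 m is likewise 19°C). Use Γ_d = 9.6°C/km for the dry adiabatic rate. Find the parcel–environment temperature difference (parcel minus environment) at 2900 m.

Parcel:
  700–2900 m, dry: Δz = 2.2 km ⇒ ΔT = -21.12°C; T = -2.12°C
Environment:
  700–2900 m, environment: Δz = 2.2 km ⇒ ΔT = -23.32°C; T = -4.32°C
T_parcel − T_env = -2.12 − (-4.32) = +2.2°C

+2.2°C (parcel warmer than environment)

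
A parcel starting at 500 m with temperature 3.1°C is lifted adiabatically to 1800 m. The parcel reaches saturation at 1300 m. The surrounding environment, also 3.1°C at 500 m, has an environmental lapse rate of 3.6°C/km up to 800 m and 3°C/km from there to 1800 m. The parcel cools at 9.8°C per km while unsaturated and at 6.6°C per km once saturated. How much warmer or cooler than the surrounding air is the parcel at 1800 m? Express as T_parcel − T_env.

-7.06°C (parcel cooler than environment)

Parcel:
  Dry to 1300 m: -9.8 × 0.8 km = -7.84°C, so T = -4.74°C.
  Saturated to 1800 m: -6.6 × 0.5 km = -3.3°C, so T = -8.04°C.
Environment:
  Environment, lower layer to 800 m: -3.6 × 0.3 km = -1.08°C, so T = 2.02°C.
  Environment, upper layer to 1800 m: -3 × 1 km = -3°C, so T = -0.98°C.
T_parcel − T_env = -8.04 − (-0.98) = -7.06°C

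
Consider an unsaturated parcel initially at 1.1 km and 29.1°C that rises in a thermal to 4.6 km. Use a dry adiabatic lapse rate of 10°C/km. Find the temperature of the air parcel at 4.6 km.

-5.9°C

From 1100 m to 4600 m (dry adiabatic): cools by 10 × 3.5 = 35°C, giving -5.9°C.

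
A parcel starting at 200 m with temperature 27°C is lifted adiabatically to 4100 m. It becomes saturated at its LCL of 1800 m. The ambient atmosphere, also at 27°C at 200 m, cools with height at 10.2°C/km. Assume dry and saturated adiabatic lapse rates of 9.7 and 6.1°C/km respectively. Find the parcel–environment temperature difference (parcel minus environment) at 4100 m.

+10.23°C (parcel warmer than environment)

Parcel:
  200–1800 m, dry: Δz = 1.6 km ⇒ ΔT = -15.52°C; T = 11.48°C
  1800–4100 m, saturated: Δz = 2.3 km ⇒ ΔT = -14.03°C; T = -2.55°C
Environment:
  200–4100 m, environment: Δz = 3.9 km ⇒ ΔT = -39.78°C; T = -12.78°C
T_parcel − T_env = -2.55 − (-12.78) = +10.23°C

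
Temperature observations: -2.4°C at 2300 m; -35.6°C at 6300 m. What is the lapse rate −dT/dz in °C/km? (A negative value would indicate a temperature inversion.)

Γ = −ΔT/Δz = (-2.4 − (-35.6)) / (6300 − 2300) m
  = 33.2°C / 4 km = 8.3°C/km

8.3°C/km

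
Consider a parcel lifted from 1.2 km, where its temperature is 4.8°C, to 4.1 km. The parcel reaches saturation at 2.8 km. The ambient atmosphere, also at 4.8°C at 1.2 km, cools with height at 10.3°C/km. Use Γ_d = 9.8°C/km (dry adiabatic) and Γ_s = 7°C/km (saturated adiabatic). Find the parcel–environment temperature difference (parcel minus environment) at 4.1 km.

+5.09°C (parcel warmer than environment)

Parcel:
  From 1200 m to 2800 m (dry): cools by 9.8 × 1.6 = 15.68°C, giving -10.88°C.
  From 2800 m to 4100 m (saturated): cools by 7 × 1.3 = 9.1°C, giving -19.98°C.
Environment:
  From 1200 m to 4100 m (environment): cools by 10.3 × 2.9 = 29.87°C, giving -25.07°C.
T_parcel − T_env = -19.98 − (-25.07) = +5.09°C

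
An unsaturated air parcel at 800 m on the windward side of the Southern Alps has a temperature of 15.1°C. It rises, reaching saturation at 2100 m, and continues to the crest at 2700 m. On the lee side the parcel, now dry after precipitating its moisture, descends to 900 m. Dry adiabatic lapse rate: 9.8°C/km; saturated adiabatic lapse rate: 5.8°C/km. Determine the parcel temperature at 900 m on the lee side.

16.52°C

From 800 m to 2100 m (dry): cools by 9.8 × 1.3 = 12.74°C, giving 2.36°C.
From 2100 m to 2700 m (saturated): cools by 5.8 × 0.6 = 3.48°C, giving -1.12°C.
From 2700 m to 900 m (dry descent): warms by 9.8 × 1.8 = 17.64°C, giving 16.52°C.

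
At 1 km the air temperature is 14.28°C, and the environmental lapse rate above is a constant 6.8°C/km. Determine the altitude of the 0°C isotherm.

Height above start = (14.28 − 0) / 6.8 = 2.1 km
Altitude = 1000 m + 2100 m = 3100 m

3.1 km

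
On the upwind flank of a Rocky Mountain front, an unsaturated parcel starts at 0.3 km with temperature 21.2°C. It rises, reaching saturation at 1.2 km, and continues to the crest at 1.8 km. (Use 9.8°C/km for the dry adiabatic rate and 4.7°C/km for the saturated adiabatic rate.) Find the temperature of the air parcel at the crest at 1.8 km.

9.56°C

From 300 m to 1200 m (dry): cools by 9.8 × 0.9 = 8.82°C, giving 12.38°C.
From 1200 m to 1800 m (saturated): cools by 4.7 × 0.6 = 2.82°C, giving 9.56°C.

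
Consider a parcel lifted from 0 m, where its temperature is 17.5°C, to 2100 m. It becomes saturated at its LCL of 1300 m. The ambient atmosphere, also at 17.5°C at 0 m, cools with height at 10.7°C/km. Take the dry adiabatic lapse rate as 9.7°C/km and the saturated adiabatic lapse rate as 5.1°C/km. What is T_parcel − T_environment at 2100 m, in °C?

+5.78°C (parcel warmer than environment)

Parcel:
  0–1300 m, dry: Δz = 1.3 km ⇒ ΔT = -12.61°C; T = 4.89°C
  1300–2100 m, saturated: Δz = 0.8 km ⇒ ΔT = -4.08°C; T = 0.81°C
Environment:
  0–2100 m, environment: Δz = 2.1 km ⇒ ΔT = -22.47°C; T = -4.97°C
T_parcel − T_env = 0.81 − (-4.97) = +5.78°C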